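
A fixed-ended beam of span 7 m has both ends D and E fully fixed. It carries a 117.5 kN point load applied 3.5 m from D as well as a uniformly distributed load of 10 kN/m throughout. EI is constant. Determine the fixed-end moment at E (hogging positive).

Release both end moments; the primary structure is a simply-supported span DE with redundants M_D and M_E.
On the primary (simply-supported) span, the end slopes from the loading are:
  at D: point load 117.5 at a = 3.5: Pab(L + b)/(6LEI) = 359.8/EI
  at E: point load 117.5 at a = 3.5: Pab(L + a)/(6LEI) = 359.8/EI
  at D: UDL 10: wL³/(24EI) = 142.9/EI
  at E: UDL 10: wL³/(24EI) = 142.9/EI
  θ_D0 = 502.8/EI,  θ_E0 = 502.8/EI
Flexibility coefficients: a unit moment at one end gives L/(3EI) there and L/(6EI) at the far end, so f₁₁ = f₂₂ = 2.333/EI and f₁₂ = f₂₁ = 1.167/EI.
Compatibility — zero rotation at each built-in end:
  2.333 M_D + 1.167 M_E = 502.8
  1.167 M_D + 2.333 M_E = 502.8
Solving the pair gives M_D = 143.6 kN·m and M_E = 143.6 kN·m (hogging).

M_E = 143.6 kN·m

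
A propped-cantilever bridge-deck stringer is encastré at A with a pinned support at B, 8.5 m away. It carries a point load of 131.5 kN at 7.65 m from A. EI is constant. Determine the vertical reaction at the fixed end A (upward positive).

Release the roller at B. Primary structure: cantilever fixed at A.
Downward deflection at the released point B due to the loads:
  point load 131.5 at a = 7.65: Pa²(3L − a)/(6EI) = 22895/EI
Tip deflection under a unit load at B: L³/(3EI) = 204.7/EI.
The prop prevents deflection at B: R_B = δ_0/δ_{BB} = 22895/204.7 = 111.8 kN.
Vertical equilibrium: R_A = ΣP − R_B = 131.5 − 111.8 = 19.66 kN.

R_A = 19.66 kN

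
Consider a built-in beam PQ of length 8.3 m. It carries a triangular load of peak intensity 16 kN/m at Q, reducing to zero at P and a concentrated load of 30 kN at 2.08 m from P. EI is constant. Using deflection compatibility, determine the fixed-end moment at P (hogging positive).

Release both end moments; the primary structure is a simply-supported span PQ with redundants M_P and M_Q.
End rotations of the released simple span under the applied load (×1/EI):
  at P: triangular load, peak 16: 7w₀L³/(360EI) = 177.9/EI
  at Q: triangular load, peak 16: w₀L³/(45EI) = 203.3/EI
  at P: point load 30 at a = 2.08: Pab(L + b)/(6LEI) = 113.2/EI
  at Q: point load 30 at a = 2.08: Pab(L + a)/(6LEI) = 80.9/EI
  θ_P0 = 291.1/EI,  θ_Q0 = 284.2/EI
Flexibility coefficients: a unit moment at one end gives L/(3EI) there and L/(6EI) at the far end, so f₁₁ = f₂₂ = 2.767/EI and f₁₂ = f₂₁ = 1.383/EI.
Compatibility — zero rotation at each built-in end:
  2.767 M_P + 1.383 M_Q = 291.1
  1.383 M_P + 2.767 M_Q = 284.2
Solving the pair gives M_P = 71.78 kN·m and M_Q = 66.83 kN·m (hogging).

M_P = 71.78 kN·m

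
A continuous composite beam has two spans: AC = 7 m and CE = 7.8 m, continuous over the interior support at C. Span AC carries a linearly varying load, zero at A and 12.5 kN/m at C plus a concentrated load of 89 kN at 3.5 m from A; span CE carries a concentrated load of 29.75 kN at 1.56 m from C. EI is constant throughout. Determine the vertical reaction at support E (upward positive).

Release continuity at C by inserting a hinge; the redundant is the internal moment M_C. The primary structure is two simply-supported spans AC and CE.
Discontinuity in slope at C on the released structure — sum the simple-span end rotations:
  span AC: triangular load, peak 12.5: w₀L³/(45EI) = 95.28/EI
  span AC: point load 89 at a = 3.5: Pab(L + a)/(6LEI) = 272.6/EI
  span CE: point load 29.75 at a = 1.56: Pab(L + b)/(6LEI) = 86.88/EI
  relative rotation θ_0 = (367.8 + 86.88)/EI = 454.7/EI
A unit hogging moment at C produces rotation L₁/(3EI) + L₂/(3EI) = 4.933/EI.
Compatibility: M_C·(L₁+L₂)/(3EI) = θ_0, giving M_C = 92.17 kN·m (hogging).
Span CE, ΣM about E: R_C^{CE}·7.8 = 185.6 + 92.17, so R_C^{CE} = 35.62 kN and R_E = 29.75 − 35.62 = -5.867 kN.

R_E = -5.867 kN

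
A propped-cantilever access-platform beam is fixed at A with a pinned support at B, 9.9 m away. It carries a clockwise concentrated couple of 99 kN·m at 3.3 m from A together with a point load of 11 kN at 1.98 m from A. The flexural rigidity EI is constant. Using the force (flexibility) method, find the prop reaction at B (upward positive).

R_B = 8.949 kN

Remove the prop at B; the released (primary) structure is a cantilever built in at A.
Deflection at B on the released cantilever, summing each load's contribution:
  clockwise couple 99 at a = 3.3: M₀a(2L − a)/(2EI) = 2695/EI
  point load 11 at a = 1.98: Pa²(3L − a)/(6EI) = 199.2/EI
  δ_0 = 2895/EI
Tip deflection under a unit load at B: L³/(3EI) = 323.4/EI.
The prop prevents deflection at B: R_B = δ_0/δ_{BB} = 2895/323.4 = 8.949 kN.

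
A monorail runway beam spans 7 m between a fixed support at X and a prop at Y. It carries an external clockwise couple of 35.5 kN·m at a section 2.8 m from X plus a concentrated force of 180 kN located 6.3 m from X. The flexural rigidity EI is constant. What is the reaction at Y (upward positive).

Release the roller at Y. Primary structure: cantilever fixed at X.
Primary-structure tip deflection at Y by superposition:
  clockwise couple 35.5 at a = 2.8: M₀a(2L − a)/(2EI) = 556.6/EI
  point load 180 at a = 6.3: Pa²(3L − a)/(6EI) = 17503/EI
  δ_0 = 18060/EI
Flexibility coefficient — unit upward force at Y: δ_{YY} = L³/(3EI) = 114.3/EI.
Compatibility at Y: δ_0 − R_Y·δ_{YY} = 0, so R_Y = 18060/114.3 = 158 kN.

R_Y = 158 kN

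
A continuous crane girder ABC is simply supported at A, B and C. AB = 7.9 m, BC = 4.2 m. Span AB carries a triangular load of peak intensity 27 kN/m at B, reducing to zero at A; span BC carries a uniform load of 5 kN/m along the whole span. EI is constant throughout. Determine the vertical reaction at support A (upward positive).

R_A = 25.78 kN

Release continuity at B by inserting a hinge; the redundant is the internal moment M_B. The primary structure is two simply-supported spans AB and BC.
End slopes at the hinge B, treating each span as simply supported:
  span AB: triangular load, peak 27: w₀L³/(45EI) = 295.8/EI
  span BC: UDL 5: wL³/(24EI) = 15.44/EI
  relative rotation θ_0 = (295.8 + 15.44)/EI = 311.3/EI
A unit hogging moment at B produces rotation L₁/(3EI) + L₂/(3EI) = 4.033/EI.
Compatibility: M_B·(L₁+L₂)/(3EI) = θ_0, giving M_B = 77.17 kN·m (hogging).
Span AB, ΣM about A with M_B applied at B: R_B^{AB}·7.9 = 561.7 + 77.17, so R_B^{AB} = 80.87 kN and R_A = 106.7 − 80.87 = 25.78 kN.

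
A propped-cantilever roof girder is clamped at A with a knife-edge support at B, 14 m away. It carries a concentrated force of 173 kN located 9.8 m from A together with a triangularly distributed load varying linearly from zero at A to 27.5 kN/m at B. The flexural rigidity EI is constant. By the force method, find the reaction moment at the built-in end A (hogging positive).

Choose R_B as the redundant. The primary structure is the cantilever fixed at A.
Free-end deflection of the primary structure under the applied loading (downward +):
  point load 173 at a = 9.8: Pa²(3L − a)/(6EI) = 89167/EI
  triangular load, peak 27.5 at the free end: 11w₀L⁴/(120EI) = 96840/EI
  δ_0 = 186007/EI
Flexibility coefficient — unit upward force at B: δ_{BB} = L³/(3EI) = 914.7/EI.
Compatibility at B: δ_0 − R_B·δ_{BB} = 0, so R_B = 186007/914.7 = 203.4 kN.
Moment equilibrium about A: M_A = Σ(load moments about A) − R_B·L = 3492 − 203.4×14 = 645 kN·m.

M_A = 645 kN·m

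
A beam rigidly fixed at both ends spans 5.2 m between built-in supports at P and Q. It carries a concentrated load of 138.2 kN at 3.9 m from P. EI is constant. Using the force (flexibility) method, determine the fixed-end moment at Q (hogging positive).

M_Q = 101.1 kN·m

Release both end moments; the primary structure is a simply-supported span PQ with redundants M_P and M_Q.
End rotations of the released simple span under the applied load (×1/EI):
  at P: point load 138.2 at a = 3.9: Pab(L + b)/(6LEI) = 146/EI
  at Q: point load 138.2 at a = 3.9: Pab(L + a)/(6LEI) = 204.4/EI
  θ_P0 = 146/EI,  θ_Q0 = 204.4/EI
Flexibility coefficients: a unit moment at one end gives L/(3EI) there and L/(6EI) at the far end, so f₁₁ = f₂₂ = 1.733/EI and f₁₂ = f₂₁ = 0.8667/EI.
Compatibility — zero rotation at each built-in end:
  1.733 M_P + 0.8667 M_Q = 146
  0.8667 M_P + 1.733 M_Q = 204.4
Solving the pair gives M_P = 33.69 kN·m and M_Q = 101.1 kN·m (hogging).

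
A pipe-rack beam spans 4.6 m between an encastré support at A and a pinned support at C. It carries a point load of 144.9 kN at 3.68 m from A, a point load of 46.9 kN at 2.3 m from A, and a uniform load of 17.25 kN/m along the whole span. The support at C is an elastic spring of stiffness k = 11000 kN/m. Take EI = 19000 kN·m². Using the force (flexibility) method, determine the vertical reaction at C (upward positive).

R_C = 139 kN

Remove the prop at C; the released (primary) structure is a cantilever built in at A.
Downward deflection at the released point C due to the loads:
  point load 144.9 at a = 3.68: Pa²(3L − a)/(6EI) = 3310/EI
  point load 46.9 at a = 2.3: Pa²(3L − a)/(6EI) = 475.5/EI
  UDL 17.25: wL⁴/(8EI) = 965.5/EI
  δ_0 = 4751/EI
Tip deflection under a unit load at C: L³/(3EI) = 32.45/EI.
With EI = 19000 kN·m²: δ_0 = 0.25004 m and δ_{CC} = 0.001708 m/kN.
Compatibility — the spring shortens by R_C/k under the reaction it provides: δ_0 − R_C·δ_{CC} = R_C/k. With 1/k = 0.000091 m/kN, R_C = δ_0 / (δ_{CC} + 1/k) = 0.25004 / (0.001708 + 0.000091) = 139 kN.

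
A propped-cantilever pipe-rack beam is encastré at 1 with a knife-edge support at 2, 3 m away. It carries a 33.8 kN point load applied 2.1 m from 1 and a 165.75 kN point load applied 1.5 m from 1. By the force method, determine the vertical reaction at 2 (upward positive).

R_2 = 70.84 kN

Choose R_2 as the redundant. The primary structure is the cantilever fixed at 1.
Downward deflection at the released point 2 due to the loads:
  point load 33.8 at a = 2.1: Pa²(3L − a)/(6EI) = 171.4/EI
  point load 165.75 at a = 1.5: Pa²(3L − a)/(6EI) = 466.2/EI
  δ_0 = 637.6/EI
Tip deflection under a unit load at 2: L³/(3EI) = 9/EI.
The prop prevents deflection at 2: R_2 = δ_0/δ_{22} = 637.6/9 = 70.84 kN.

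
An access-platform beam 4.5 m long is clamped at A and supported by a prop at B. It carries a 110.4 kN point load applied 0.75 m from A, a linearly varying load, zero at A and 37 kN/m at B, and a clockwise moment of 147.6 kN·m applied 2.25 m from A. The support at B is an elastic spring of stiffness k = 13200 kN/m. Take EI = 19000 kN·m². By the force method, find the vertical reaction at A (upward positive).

R_A = 110.6 kN

Choose R_B as the redundant. The primary structure is the cantilever fixed at A.
Downward deflection at the released point B due to the loads:
  point load 110.4 at a = 0.75: Pa²(3L − a)/(6EI) = 132/EI
  triangular load, peak 37 at the free end: 11w₀L⁴/(120EI) = 1391/EI
  clockwise couple 147.6 at a = 2.25: M₀a(2L − a)/(2EI) = 1121/EI
  δ_0 = 2644/EI
Flexibility coefficient — unit upward force at B: δ_{BB} = L³/(3EI) = 30.38/EI.
With EI = 19000 kN·m²: δ_0 = 0.13914 m and δ_{BB} = 0.001599 m/kN.
Compatibility — the spring shortens by R_B/k under the reaction it provides: δ_0 − R_B·δ_{BB} = R_B/k. With 1/k = 0.000076 m/kN, R_B = δ_0 / (δ_{BB} + 1/k) = 0.13914 / (0.001599 + 0.000076) = 83.09 kN.
Vertical equilibrium: R_A = ΣP − R_B = 193.7 − 83.09 = 110.6 kN.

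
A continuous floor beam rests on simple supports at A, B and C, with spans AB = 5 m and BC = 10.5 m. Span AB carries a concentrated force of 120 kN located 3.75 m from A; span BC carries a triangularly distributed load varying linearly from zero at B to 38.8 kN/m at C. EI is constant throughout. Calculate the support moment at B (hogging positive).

Insert a hinge at B; M_B is the redundant, and each span becomes simply supported.
End slopes at the hinge B, treating each span as simply supported:
  span AB: point load 120 at a = 3.75: Pab(L + a)/(6LEI) = 164.1/EI
  span BC: triangular load, peak 38.8: 7w₀L³/(360EI) = 873.4/EI
  relative rotation θ_0 = (164.1 + 873.4)/EI = 1037/EI
A unit hogging moment at B produces rotation L₁/(3EI) + L₂/(3EI) = 5.167/EI.
Compatibility: M_B·(L₁+L₂)/(3EI) = θ_0, giving M_B = 200.8 kN·m (hogging).

M_B = 200.8 kN·m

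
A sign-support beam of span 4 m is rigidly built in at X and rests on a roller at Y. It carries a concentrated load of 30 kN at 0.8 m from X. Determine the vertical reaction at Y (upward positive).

Remove the prop at Y; the released (primary) structure is a cantilever built in at X.
Downward deflection at the released point Y due to the loads:
  point load 30 at a = 0.8: Pa²(3L − a)/(6EI) = 35.84/EI
Tip deflection under a unit load at Y: L³/(3EI) = 21.33/EI.
The prop prevents deflection at Y: R_Y = δ_0/δ_{YY} = 35.84/21.33 = 1.68 kN.

R_Y = 1.68 kN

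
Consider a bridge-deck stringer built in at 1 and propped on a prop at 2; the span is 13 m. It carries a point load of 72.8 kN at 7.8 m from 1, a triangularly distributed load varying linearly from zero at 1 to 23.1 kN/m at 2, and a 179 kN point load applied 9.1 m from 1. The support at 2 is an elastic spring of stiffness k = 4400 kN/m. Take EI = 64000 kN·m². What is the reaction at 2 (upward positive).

R_2 = 210.7 kN

Release the roller at 2. Primary structure: cantilever fixed at 1.
Downward deflection at the released point 2 due to the loads:
  point load 72.8 at a = 7.8: Pa²(3L − a)/(6EI) = 23032/EI
  triangular load, peak 23.1 at the free end: 11w₀L⁴/(120EI) = 60478/EI
  point load 179 at a = 9.1: Pa²(3L − a)/(6EI) = 73868/EI
  δ_0 = 157377/EI
Flexibility coefficient — unit upward force at 2: δ_{22} = L³/(3EI) = 732.3/EI.
With EI = 64000 kN·m²: δ_0 = 2.459 m and δ_{22} = 0.011443 m/kN.
Compatibility — the spring shortens by R_2/k under the reaction it provides: δ_0 − R_2·δ_{22} = R_2/k. With 1/k = 0.000227 m/kN, R_2 = δ_0 / (δ_{22} + 1/k) = 2.459 / (0.011443 + 0.000227) = 210.7 kN.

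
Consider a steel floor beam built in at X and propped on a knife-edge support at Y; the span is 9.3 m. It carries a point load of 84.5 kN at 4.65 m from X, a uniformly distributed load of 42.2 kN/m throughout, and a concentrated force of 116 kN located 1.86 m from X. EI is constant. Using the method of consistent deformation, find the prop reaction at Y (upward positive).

R_Y = 180.1 kN

Choose R_Y as the redundant. The primary structure is the cantilever fixed at X.
Downward deflection at the released point Y due to the loads:
  point load 84.5 at a = 4.65: Pa²(3L − a)/(6EI) = 7080/EI
  UDL 42.2: wL⁴/(8EI) = 39460/EI
  point load 116 at a = 1.86: Pa²(3L − a)/(6EI) = 1742/EI
  δ_0 = 48281/EI
Tip deflection under a unit load at Y: L³/(3EI) = 268.1/EI.
Compatibility at Y: δ_0 − R_Y·δ_{YY} = 0, so R_Y = 48281/268.1 = 180.1 kN.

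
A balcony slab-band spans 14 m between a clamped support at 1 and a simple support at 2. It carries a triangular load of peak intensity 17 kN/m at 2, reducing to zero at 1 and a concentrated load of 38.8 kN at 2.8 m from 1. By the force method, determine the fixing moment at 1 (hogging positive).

Take the reaction at 2 as the redundant and release it; the primary structure is a cantilever fixed at 1.
Primary-structure tip deflection at 2 by superposition:
  triangular load, peak 17 at the free end: 11w₀L⁴/(120EI) = 59865/EI
  point load 38.8 at a = 2.8: Pa²(3L − a)/(6EI) = 1987/EI
  δ_0 = 61852/EI
Flexibility coefficient — unit upward force at 2: δ_{22} = L³/(3EI) = 914.7/EI.
The prop prevents deflection at 2: R_2 = δ_0/δ_{22} = 61852/914.7 = 67.62 kN.
Moment equilibrium about 1: M_1 = Σ(load moments about 1) − R_2·L = 1219 − 67.62×14 = 272.6 kN·m.

M_1 = 272.6 kN·m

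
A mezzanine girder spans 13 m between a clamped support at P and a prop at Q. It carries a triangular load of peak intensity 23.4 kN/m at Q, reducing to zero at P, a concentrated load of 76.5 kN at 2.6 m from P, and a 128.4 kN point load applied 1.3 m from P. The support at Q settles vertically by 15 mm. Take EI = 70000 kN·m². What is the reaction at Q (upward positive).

R_Q = 88.37 kN

Remove the prop at Q; the released (primary) structure is a cantilever built in at P.
Primary-structure tip deflection at Q by superposition:
  triangular load, peak 23.4 at the free end: 11w₀L⁴/(120EI) = 61263/EI
  point load 76.5 at a = 2.6: Pa²(3L − a)/(6EI) = 3137/EI
  point load 128.4 at a = 1.3: Pa²(3L − a)/(6EI) = 1363/EI
  δ_0 = 65764/EI
Tip deflection under a unit load at Q: L³/(3EI) = 732.3/EI.
With EI = 70000 kN·m²: δ_0 = 0.93949 m and δ_{QQ} = 0.010462 m/kN.
Compatibility — the beam at Q must follow the support down by 0.015 m: δ_0 − R_Q·δ_{QQ} = 0.015, so R_Q = (0.93949 − 0.015)/0.010462 = 88.37 kN.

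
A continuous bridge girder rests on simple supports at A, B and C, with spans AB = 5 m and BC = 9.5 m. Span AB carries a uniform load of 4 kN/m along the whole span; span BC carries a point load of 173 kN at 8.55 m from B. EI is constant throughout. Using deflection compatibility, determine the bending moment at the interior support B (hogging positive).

Insert a hinge at B; M_B is the redundant, and each span becomes simply supported.
Discontinuity in slope at B on the released structure — sum the simple-span end rotations:
  span AB: UDL 4: wL³/(24EI) = 20.83/EI
  span BC: point load 173 at a = 8.55: Pab(L + b)/(6LEI) = 257.6/EI
  relative rotation θ_0 = (20.83 + 257.6)/EI = 278.5/EI
A unit hogging moment at B produces rotation L₁/(3EI) + L₂/(3EI) = 4.833/EI.
Slope continuity at B: θ_0 = M_B·4.833/EI, so M_B = 278.5/4.833 = 57.61 kN·m (hogging).

M_B = 57.61 kN·m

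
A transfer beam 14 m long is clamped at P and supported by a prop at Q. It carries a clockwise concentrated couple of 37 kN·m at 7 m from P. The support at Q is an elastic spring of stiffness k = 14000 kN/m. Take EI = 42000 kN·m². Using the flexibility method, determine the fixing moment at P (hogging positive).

M_P = -4.489 kN·m

Release the roller at Q. Primary structure: cantilever fixed at P.
Free-end deflection of the primary structure under the applied loading (downward +):
  clockwise couple 37 at a = 7: M₀a(2L − a)/(2EI) = 2720/EI
Tip deflection under a unit load at Q: L³/(3EI) = 914.7/EI.
With EI = 42000 kN·m²: δ_0 = 0.06475 m and δ_{QQ} = 0.021778 m/kN.
Compatibility — the spring shortens by R_Q/k under the reaction it provides: δ_0 − R_Q·δ_{QQ} = R_Q/k. With 1/k = 0.000071 m/kN, R_Q = δ_0 / (δ_{QQ} + 1/k) = 0.06475 / (0.021778 + 0.000071) = 2.963 kN.
Moment equilibrium about P: M_P = Σ(load moments about P) − R_Q·L = 37 − 2.963×14 = -4.489 kN·m.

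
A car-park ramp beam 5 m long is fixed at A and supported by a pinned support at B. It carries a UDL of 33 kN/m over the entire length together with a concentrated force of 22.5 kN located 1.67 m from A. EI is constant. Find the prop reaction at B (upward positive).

R_B = 65.22 kN

Release the roller at B. Primary structure: cantilever fixed at A.
Primary-structure tip deflection at B by superposition:
  UDL 33: wL⁴/(8EI) = 2578/EI
  point load 22.5 at a = 1.67: Pa²(3L − a)/(6EI) = 139.4/EI
  δ_0 = 2718/EI
Tip deflection under a unit load at B: L³/(3EI) = 41.67/EI.
The prop prevents deflection at B: R_B = δ_0/δ_{BB} = 2718/41.67 = 65.22 kN.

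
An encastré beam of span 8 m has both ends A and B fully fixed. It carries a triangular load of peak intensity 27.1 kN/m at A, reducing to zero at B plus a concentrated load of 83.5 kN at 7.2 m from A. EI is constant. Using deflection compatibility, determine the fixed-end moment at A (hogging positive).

M_A = 92.73 kN·m

Release both end moments; the primary structure is a simply-supported span AB with redundants M_A and M_B.
End rotations of the released simple span under the applied load (×1/EI):
  at A: triangular load, peak 27.1: w₀L³/(45EI) = 308.3/EI
  at B: triangular load, peak 27.1: 7w₀L³/(360EI) = 269.8/EI
  at A: point load 83.5 at a = 7.2: Pab(L + b)/(6LEI) = 88.18/EI
  at B: point load 83.5 at a = 7.2: Pab(L + a)/(6LEI) = 152.3/EI
  θ_A0 = 396.5/EI,  θ_B0 = 422.1/EI
Flexibility coefficients: a unit moment at one end gives L/(3EI) there and L/(6EI) at the far end, so f₁₁ = f₂₂ = 2.667/EI and f₁₂ = f₂₁ = 1.333/EI.
Compatibility — zero rotation at each built-in end:
  2.667 M_A + 1.333 M_B = 396.5
  1.333 M_A + 2.667 M_B = 422.1
Solving the pair gives M_A = 92.73 kN·m and M_B = 111.9 kN·m (hogging).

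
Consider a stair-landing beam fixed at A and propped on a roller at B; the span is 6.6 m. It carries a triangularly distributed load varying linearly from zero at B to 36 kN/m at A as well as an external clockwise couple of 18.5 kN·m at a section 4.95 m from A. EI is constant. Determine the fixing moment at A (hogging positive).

M_A = 97.03 kN·m

Release the roller at B. Primary structure: cantilever fixed at A.
Free-end deflection of the primary structure under the applied loading (downward +):
  triangular load, peak 36 at the fixed end: w₀L⁴/(30EI) = 2277/EI
  clockwise couple 18.5 at a = 4.95: M₀a(2L − a)/(2EI) = 377.7/EI
  δ_0 = 2655/EI
Flexibility coefficient — unit upward force at B: δ_{BB} = L³/(3EI) = 95.83/EI.
The prop prevents deflection at B: R_B = δ_0/δ_{BB} = 2655/95.83 = 27.7 kN.
Moment equilibrium about A: M_A = Σ(load moments about A) − R_B·L = 279.9 − 27.7×6.6 = 97.03 kN·m.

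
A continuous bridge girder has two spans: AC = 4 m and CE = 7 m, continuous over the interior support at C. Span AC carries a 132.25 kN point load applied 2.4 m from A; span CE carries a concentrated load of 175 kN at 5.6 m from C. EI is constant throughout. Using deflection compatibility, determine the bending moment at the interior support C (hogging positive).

M_C = 111.8 kN·m

Take M_C as the redundant. Released structure: two simple spans AC and CE with a hinge at C.
End slopes at the hinge C, treating each span as simply supported:
  span AC: point load 132.25 at a = 2.4: Pab(L + a)/(6LEI) = 135.4/EI
  span CE: point load 175 at a = 5.6: Pab(L + b)/(6LEI) = 274.4/EI
  relative rotation θ_0 = (135.4 + 274.4)/EI = 409.8/EI
A unit hogging moment at C produces rotation L₁/(3EI) + L₂/(3EI) = 3.667/EI.
Compatibility: M_C·(L₁+L₂)/(3EI) = θ_0, giving M_C = 111.8 kN·m (hogging).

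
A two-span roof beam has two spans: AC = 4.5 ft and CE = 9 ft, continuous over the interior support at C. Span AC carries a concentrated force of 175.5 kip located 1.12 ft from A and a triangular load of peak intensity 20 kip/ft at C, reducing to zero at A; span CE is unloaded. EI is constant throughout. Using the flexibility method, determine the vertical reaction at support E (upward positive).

R_E = -4.415 kip

Take M_C as the redundant. Released structure: two simple spans AC and CE with a hinge at C.
Rotations at C on the released spans (each span's end-slope, ×1/EI):
  span AC: point load 175.5 at a = 1.12: Pab(L + a)/(6LEI) = 138.3/EI
  span AC: triangular load, peak 20: w₀L³/(45EI) = 40.5/EI
  relative rotation θ_0 = (178.8 + 0)/EI = 178.8/EI
A unit hogging moment at C produces rotation L₁/(3EI) + L₂/(3EI) = 4.5/EI.
Compatibility: M_C·(L₁+L₂)/(3EI) = θ_0, giving M_C = 39.73 kip·ft (hogging).
Span CE, ΣM about E: R_C^{CE}·9 = 0 + 39.73, so R_C^{CE} = 4.415 kip and R_E = 0 − 4.415 = -4.415 kip.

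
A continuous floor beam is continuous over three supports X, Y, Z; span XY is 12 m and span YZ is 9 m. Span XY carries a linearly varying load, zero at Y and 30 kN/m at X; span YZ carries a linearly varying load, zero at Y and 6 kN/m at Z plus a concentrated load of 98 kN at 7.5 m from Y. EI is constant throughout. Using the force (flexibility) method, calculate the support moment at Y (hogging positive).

M_Y = 186.8 kN·m

Take M_Y as the redundant. Released structure: two simple spans XY and YZ with a hinge at Y.
End slopes at the hinge Y, treating each span as simply supported:
  span XY: triangular load, peak 30: 7w₀L³/(360EI) = 1008/EI
  span YZ: triangular load, peak 6: 7w₀L³/(360EI) = 85.05/EI
  span YZ: point load 98 at a = 7.5: Pab(L + b)/(6LEI) = 214.4/EI
  relative rotation θ_0 = (1008 + 299.4)/EI = 1307/EI
A unit hogging moment at Y produces rotation L₁/(3EI) + L₂/(3EI) = 7/EI.
Slope continuity at Y: θ_0 = M_Y·7/EI, so M_Y = 1307/7 = 186.8 kN·m (hogging).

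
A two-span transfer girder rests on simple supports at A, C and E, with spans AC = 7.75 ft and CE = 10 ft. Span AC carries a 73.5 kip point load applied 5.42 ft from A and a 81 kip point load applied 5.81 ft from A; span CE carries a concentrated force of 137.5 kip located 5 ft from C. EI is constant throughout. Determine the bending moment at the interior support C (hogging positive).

M_C = 234.7 kip·ft

Release continuity at C by inserting a hinge; the redundant is the internal moment M_C. The primary structure is two simply-supported spans AC and CE.
End slopes at the hinge C, treating each span as simply supported:
  span AC: point load 73.5 at a = 5.42: Pab(L + a)/(6LEI) = 262.9/EI
  span AC: point load 81 at a = 5.81: Pab(L + a)/(6LEI) = 266.2/EI
  span CE: point load 137.5 at a = 5: Pab(L + b)/(6LEI) = 859.4/EI
  relative rotation θ_0 = (529.1 + 859.4)/EI = 1389/EI
A unit hogging moment at C produces rotation L₁/(3EI) + L₂/(3EI) = 5.917/EI.
Slope continuity at C: θ_0 = M_C·5.917/EI, so M_C = 1389/5.917 = 234.7 kip·ft (hogging).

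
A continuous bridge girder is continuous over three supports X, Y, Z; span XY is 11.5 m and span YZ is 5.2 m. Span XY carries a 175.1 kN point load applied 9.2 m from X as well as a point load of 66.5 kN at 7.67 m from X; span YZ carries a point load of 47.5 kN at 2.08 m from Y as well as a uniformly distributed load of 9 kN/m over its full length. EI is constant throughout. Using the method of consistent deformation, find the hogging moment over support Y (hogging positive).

Insert a hinge at Y; M_Y is the redundant, and each span becomes simply supported.
End slopes at the hinge Y, treating each span as simply supported:
  span XY: point load 175.1 at a = 9.2: Pab(L + a)/(6LEI) = 1112/EI
  span XY: point load 66.5 at a = 7.67: Pab(L + a)/(6LEI) = 542.7/EI
  span YZ: point load 47.5 at a = 2.08: Pab(L + b)/(6LEI) = 82.2/EI
  span YZ: UDL 9: wL³/(24EI) = 52.73/EI
  relative rotation θ_0 = (1654 + 134.9)/EI = 1789/EI
A unit hogging moment at Y produces rotation L₁/(3EI) + L₂/(3EI) = 5.567/EI.
Slope continuity at Y: θ_0 = M_Y·5.567/EI, so M_Y = 1789/5.567 = 321.4 kN·m (hogging).

M_Y = 321.4 kN·m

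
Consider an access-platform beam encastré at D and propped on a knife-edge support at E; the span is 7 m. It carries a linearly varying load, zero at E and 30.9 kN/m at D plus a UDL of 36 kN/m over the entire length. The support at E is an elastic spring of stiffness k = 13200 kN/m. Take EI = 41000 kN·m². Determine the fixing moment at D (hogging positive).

M_D = 342.9 kN·m

Take the reaction at E as the redundant and release it; the primary structure is a cantilever fixed at D.
Deflection at E on the released cantilever, summing each load's contribution:
  triangular load, peak 30.9 at the fixed end: w₀L⁴/(30EI) = 2473/EI
  UDL 36: wL⁴/(8EI) = 10804/EI
  δ_0 = 13278/EI
Tip deflection under a unit load at E: L³/(3EI) = 114.3/EI.
With EI = 41000 kN·m²: δ_0 = 0.32384 m and δ_{EE} = 0.002789 m/kN.
Compatibility — the spring shortens by R_E/k under the reaction it provides: δ_0 − R_E·δ_{EE} = R_E/k. With 1/k = 0.000076 m/kN, R_E = δ_0 / (δ_{EE} + 1/k) = 0.32384 / (0.002789 + 0.000076) = 113.1 kN.
Moment equilibrium about D: M_D = Σ(load moments about D) − R_E·L = 1134 − 113.1×7 = 342.9 kN·m.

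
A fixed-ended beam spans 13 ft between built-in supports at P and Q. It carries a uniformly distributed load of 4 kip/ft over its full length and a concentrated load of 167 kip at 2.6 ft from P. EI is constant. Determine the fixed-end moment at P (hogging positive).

Release both end moments; the primary structure is a simply-supported span PQ with redundants M_P and M_Q.
End rotations of the released simple span under the applied load (×1/EI):
  at P: UDL 4: wL³/(24EI) = 366.2/EI
  at Q: UDL 4: wL³/(24EI) = 366.2/EI
  at P: point load 167 at a = 2.6: Pab(L + b)/(6LEI) = 1355/EI
  at Q: point load 167 at a = 2.6: Pab(L + a)/(6LEI) = 903.1/EI
  θ_P0 = 1721/EI,  θ_Q0 = 1269/EI
Flexibility coefficients: a unit moment at one end gives L/(3EI) there and L/(6EI) at the far end, so f₁₁ = f₂₂ = 4.333/EI and f₁₂ = f₂₁ = 2.167/EI.
Compatibility — zero rotation at each built-in end:
  4.333 M_P + 2.167 M_Q = 1721
  2.167 M_P + 4.333 M_Q = 1269
Solving the pair gives M_P = 334.2 kip·ft and M_Q = 125.8 kip·ft (hogging).

M_P = 334.2 kip·ft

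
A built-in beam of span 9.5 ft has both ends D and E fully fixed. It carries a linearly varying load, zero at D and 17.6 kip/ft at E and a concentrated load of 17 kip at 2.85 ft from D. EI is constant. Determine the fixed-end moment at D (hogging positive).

Take the two fixed-end moments M_D, M_E as redundants; the released structure is the simple span DE.
On the primary (simply-supported) span, the end slopes from the loading are:
  at D: triangular load, peak 17.6: 7w₀L³/(360EI) = 293.4/EI
  at E: triangular load, peak 17.6: w₀L³/(45EI) = 335.3/EI
  at D: point load 17 at a = 2.85: Pab(L + b)/(6LEI) = 91.29/EI
  at E: point load 17 at a = 2.85: Pab(L + a)/(6LEI) = 69.81/EI
  θ_D0 = 384.7/EI,  θ_E0 = 405.1/EI
Flexibility coefficients: a unit moment at one end gives L/(3EI) there and L/(6EI) at the far end, so f₁₁ = f₂₂ = 3.167/EI and f₁₂ = f₂₁ = 1.583/EI.
Compatibility — zero rotation at each built-in end:
  3.167 M_D + 1.583 M_E = 384.7
  1.583 M_D + 3.167 M_E = 405.1
Solving the pair gives M_D = 76.69 kip·ft and M_E = 89.59 kip·ft (hogging).

M_D = 76.69 kip·ft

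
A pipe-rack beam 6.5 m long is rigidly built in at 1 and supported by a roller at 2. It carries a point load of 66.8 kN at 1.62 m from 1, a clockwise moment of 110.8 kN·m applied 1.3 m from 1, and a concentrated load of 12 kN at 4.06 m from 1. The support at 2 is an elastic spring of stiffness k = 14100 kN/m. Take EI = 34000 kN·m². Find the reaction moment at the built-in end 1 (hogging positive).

M_1 = 138.1 kN·m

Release the roller at 2. Primary structure: cantilever fixed at 1.
Deflection at 2 on the released cantilever, summing each load's contribution:
  point load 66.8 at a = 1.62: Pa²(3L − a)/(6EI) = 522.4/EI
  clockwise couple 110.8 at a = 1.3: M₀a(2L − a)/(2EI) = 842.6/EI
  point load 12 at a = 4.06: Pa²(3L − a)/(6EI) = 509/EI
  δ_0 = 1874/EI
Flexibility coefficient — unit upward force at 2: δ_{22} = L³/(3EI) = 91.54/EI.
With EI = 34000 kN·m²: δ_0 = 0.05512 m and δ_{22} = 0.002692 m/kN.
Compatibility — the spring shortens by R_2/k under the reaction it provides: δ_0 − R_2·δ_{22} = R_2/k. With 1/k = 0.000071 m/kN, R_2 = δ_0 / (δ_{22} + 1/k) = 0.05512 / (0.002692 + 0.000071) = 19.95 kN.
Moment equilibrium about 1: M_1 = Σ(load moments about 1) − R_2·L = 267.7 − 19.95×6.5 = 138.1 kN·m.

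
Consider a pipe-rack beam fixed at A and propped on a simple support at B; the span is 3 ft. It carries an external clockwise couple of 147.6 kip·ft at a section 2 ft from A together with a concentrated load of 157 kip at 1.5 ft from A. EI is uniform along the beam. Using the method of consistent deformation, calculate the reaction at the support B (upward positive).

Take the reaction at B as the redundant and release it; the primary structure is a cantilever fixed at A.
Free-end deflection of the primary structure under the applied loading (downward +):
  clockwise couple 147.6 at a = 2: M₀a(2L − a)/(2EI) = 590.4/EI
  point load 157 at a = 1.5: Pa²(3L − a)/(6EI) = 441.6/EI
  δ_0 = 1032/EI
Flexibility coefficient — unit upward force at B: δ_{BB} = L³/(3EI) = 9/EI.
Compatibility at B: δ_0 − R_B·δ_{BB} = 0, so R_B = 1032/9 = 114.7 kip.

R_B = 114.7 kip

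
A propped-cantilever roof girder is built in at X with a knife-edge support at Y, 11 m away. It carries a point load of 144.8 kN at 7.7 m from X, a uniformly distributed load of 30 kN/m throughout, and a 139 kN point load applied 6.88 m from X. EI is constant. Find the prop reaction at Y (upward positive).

R_Y = 269.9 kN

Take the reaction at Y as the redundant and release it; the primary structure is a cantilever fixed at X.
Downward deflection at the released point Y due to the loads:
  point load 144.8 at a = 7.7: Pa²(3L − a)/(6EI) = 36201/EI
  UDL 30: wL⁴/(8EI) = 54904/EI
  point load 139 at a = 6.88: Pa²(3L − a)/(6EI) = 28643/EI
  δ_0 = 119747/EI
Tip deflection under a unit load at Y: L³/(3EI) = 443.7/EI.
The prop prevents deflection at Y: R_Y = δ_0/δ_{YY} = 119747/443.7 = 269.9 kN.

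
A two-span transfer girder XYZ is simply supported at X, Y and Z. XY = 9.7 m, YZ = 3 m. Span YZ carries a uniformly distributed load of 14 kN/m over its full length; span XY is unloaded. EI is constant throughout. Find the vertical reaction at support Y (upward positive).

Insert a hinge at Y; M_Y is the redundant, and each span becomes simply supported.
Discontinuity in slope at Y on the released structure — sum the simple-span end rotations:
  span YZ: UDL 14: wL³/(24EI) = 15.75/EI
  relative rotation θ_0 = (0 + 15.75)/EI = 15.75/EI
A unit hogging moment at Y produces rotation L₁/(3EI) + L₂/(3EI) = 4.233/EI.
Slope continuity at Y: θ_0 = M_Y·4.233/EI, so M_Y = 15.75/4.233 = 3.72 kN·m (hogging).
Span XY, ΣM about X with M_Y applied at Y: R_Y^{XY}·9.7 = 0 + 3.72, so R_Y^{XY} = 0.3836 kN and R_X = 0 − 0.3836 = -0.3836 kN.
Span YZ, ΣM about Z: R_Y^{YZ}·3 = 63 + 3.72, so R_Y^{YZ} = 22.24 kN and R_Z = 42 − 22.24 = 19.76 kN.
R_Y = 0.3836 + 22.24 = 22.62 kN.

R_Y = 22.62 kN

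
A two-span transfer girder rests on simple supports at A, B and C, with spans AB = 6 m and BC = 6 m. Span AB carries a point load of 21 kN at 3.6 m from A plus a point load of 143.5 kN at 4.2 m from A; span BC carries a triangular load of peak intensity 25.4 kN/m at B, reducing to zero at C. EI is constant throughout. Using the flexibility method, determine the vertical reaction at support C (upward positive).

Release continuity at B by inserting a hinge; the redundant is the internal moment M_B. The primary structure is two simply-supported spans AB and BC.
Rotations at B on the released spans (each span's end-slope, ×1/EI):
  span AB: point load 21 at a = 3.6: Pab(L + a)/(6LEI) = 48.38/EI
  span AB: point load 143.5 at a = 4.2: Pab(L + a)/(6LEI) = 307.4/EI
  span BC: triangular load, peak 25.4: w₀L³/(45EI) = 121.9/EI
  relative rotation θ_0 = (355.8 + 121.9)/EI = 477.7/EI
A unit hogging moment at B produces rotation L₁/(3EI) + L₂/(3EI) = 4/EI.
Compatibility: M_B·(L₁+L₂)/(3EI) = θ_0, giving M_B = 119.4 kN·m (hogging).
Span BC, ΣM about C: R_B^{BC}·6 = 304.8 + 119.4, so R_B^{BC} = 70.7 kN and R_C = 76.2 − 70.7 = 5.497 kN.

R_C = 5.497 kN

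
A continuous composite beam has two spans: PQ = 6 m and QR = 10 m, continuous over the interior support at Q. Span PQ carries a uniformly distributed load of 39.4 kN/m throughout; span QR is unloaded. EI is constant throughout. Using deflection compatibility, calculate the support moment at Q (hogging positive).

Take M_Q as the redundant. Released structure: two simple spans PQ and QR with a hinge at Q.
Discontinuity in slope at Q on the released structure — sum the simple-span end rotations:
  span PQ: UDL 39.4: wL³/(24EI) = 354.6/EI
  relative rotation θ_0 = (354.6 + 0)/EI = 354.6/EI
A unit hogging moment at Q produces rotation L₁/(3EI) + L₂/(3EI) = 5.333/EI.
Slope continuity at Q: θ_0 = M_Q·5.333/EI, so M_Q = 354.6/5.333 = 66.49 kN·m (hogging).

M_Q = 66.49 kN·m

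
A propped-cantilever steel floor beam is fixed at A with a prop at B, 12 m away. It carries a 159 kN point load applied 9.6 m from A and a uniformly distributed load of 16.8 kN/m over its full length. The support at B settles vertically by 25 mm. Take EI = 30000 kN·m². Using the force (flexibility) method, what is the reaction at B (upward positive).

R_B = 186.2 kN

Choose R_B as the redundant. The primary structure is the cantilever fixed at A.
Downward deflection at the released point B due to the loads:
  point load 159 at a = 9.6: Pa²(3L − a)/(6EI) = 64475/EI
  UDL 16.8: wL⁴/(8EI) = 43546/EI
  δ_0 = 108021/EI
Tip deflection under a unit load at B: L³/(3EI) = 576/EI.
With EI = 30000 kN·m²: δ_0 = 3.6007 m and δ_{BB} = 0.0192 m/kN.
Compatibility — the beam at B must follow the support down by 0.025 m: δ_0 − R_B·δ_{BB} = 0.025, so R_B = (3.6007 − 0.025)/0.0192 = 186.2 kN.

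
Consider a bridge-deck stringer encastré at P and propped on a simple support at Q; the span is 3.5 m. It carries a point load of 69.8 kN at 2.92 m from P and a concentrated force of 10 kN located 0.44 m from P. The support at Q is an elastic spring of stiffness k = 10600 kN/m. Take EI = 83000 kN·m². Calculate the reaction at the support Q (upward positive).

R_Q = 34.13 kN

Take the reaction at Q as the redundant and release it; the primary structure is a cantilever fixed at P.
Deflection at Q on the released cantilever, summing each load's contribution:
  point load 69.8 at a = 2.92: Pa²(3L − a)/(6EI) = 751.9/EI
  point load 10 at a = 0.44: Pa²(3L − a)/(6EI) = 3.246/EI
  δ_0 = 755.1/EI
Tip deflection under a unit load at Q: L³/(3EI) = 14.29/EI.
With EI = 83000 kN·m²: δ_0 = 0.009098 m and δ_{QQ} = 0.000172 m/kN.
Compatibility — the spring shortens by R_Q/k under the reaction it provides: δ_0 − R_Q·δ_{QQ} = R_Q/k. With 1/k = 0.000094 m/kN, R_Q = δ_0 / (δ_{QQ} + 1/k) = 0.009098 / (0.000172 + 0.000094) = 34.13 kN.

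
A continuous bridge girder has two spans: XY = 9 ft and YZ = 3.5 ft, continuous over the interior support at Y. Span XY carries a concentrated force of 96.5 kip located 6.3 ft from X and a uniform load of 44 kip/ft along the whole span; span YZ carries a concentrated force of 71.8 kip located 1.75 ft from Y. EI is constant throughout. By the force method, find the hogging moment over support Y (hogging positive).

M_Y = 445.6 kip·ft

Release continuity at Y by inserting a hinge; the redundant is the internal moment M_Y. The primary structure is two simply-supported spans XY and YZ.
Discontinuity in slope at Y on the released structure — sum the simple-span end rotations:
  span XY: point load 96.5 at a = 6.3: Pab(L + a)/(6LEI) = 465.1/EI
  span XY: UDL 44: wL³/(24EI) = 1336/EI
  span YZ: point load 71.8 at a = 1.75: Pab(L + b)/(6LEI) = 54.97/EI
  relative rotation θ_0 = (1802 + 54.97)/EI = 1857/EI
A unit hogging moment at Y produces rotation L₁/(3EI) + L₂/(3EI) = 4.167/EI.
Compatibility: M_Y·(L₁+L₂)/(3EI) = θ_0, giving M_Y = 445.6 kip·ft (hogging).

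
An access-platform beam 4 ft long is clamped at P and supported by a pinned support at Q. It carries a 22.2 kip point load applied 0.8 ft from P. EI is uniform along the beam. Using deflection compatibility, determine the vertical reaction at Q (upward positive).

Release the roller at Q. Primary structure: cantilever fixed at P.
Free-end deflection of the primary structure under the applied loading (downward +):
  point load 22.2 at a = 0.8: Pa²(3L − a)/(6EI) = 26.52/EI
Flexibility coefficient — unit upward force at Q: δ_{QQ} = L³/(3EI) = 21.33/EI.
The prop prevents deflection at Q: R_Q = δ_0/δ_{QQ} = 26.52/21.33 = 1.243 kip.

R_Q = 1.243 kip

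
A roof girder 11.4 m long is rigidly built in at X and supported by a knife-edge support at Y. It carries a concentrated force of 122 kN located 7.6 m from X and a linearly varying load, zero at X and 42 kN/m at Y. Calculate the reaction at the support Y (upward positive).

Choose R_Y as the redundant. The primary structure is the cantilever fixed at X.
Primary-structure tip deflection at Y by superposition:
  point load 122 at a = 7.6: Pa²(3L − a)/(6EI) = 31240/EI
  triangular load, peak 42 at the free end: 11w₀L⁴/(120EI) = 65025/EI
  δ_0 = 96265/EI
Flexibility coefficient — unit upward force at Y: δ_{YY} = L³/(3EI) = 493.8/EI.
Compatibility at Y: δ_0 − R_Y·δ_{YY} = 0, so R_Y = 96265/493.8 = 194.9 kN.

R_Y = 194.9 kN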